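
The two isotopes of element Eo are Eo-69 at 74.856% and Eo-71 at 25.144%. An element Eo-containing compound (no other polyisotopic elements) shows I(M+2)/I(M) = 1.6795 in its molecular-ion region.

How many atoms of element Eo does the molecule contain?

With n Eo atoms, P(M+2)/P(M) = C(n,1)·p^(n−1)q / p^n = n·q/p = n · 0.25144/0.74856.
n = 1.6795 × 0.74856/0.25144 = 5.00 ≈ 5

5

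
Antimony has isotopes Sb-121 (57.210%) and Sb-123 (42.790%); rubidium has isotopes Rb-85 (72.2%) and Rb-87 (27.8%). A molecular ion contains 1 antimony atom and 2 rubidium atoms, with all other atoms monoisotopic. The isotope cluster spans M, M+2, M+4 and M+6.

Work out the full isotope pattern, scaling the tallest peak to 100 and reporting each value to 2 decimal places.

65.87 : 100.00 : 47.71 : 7.30

Antimony pattern (n=1): 0.5721 : 0.4279
Rubidium pattern (n=2): 0.521284 : 0.401432 : 0.077284
Convolve the two distributions (both contribute in 2-u steps):
  M: 0.5721×0.521284 = 0.298227
  M+2: 0.5721×0.401432 + 0.4279×0.521284 = 0.452717
  M+4: 0.5721×0.077284 + 0.4279×0.401432 = 0.215987
  M+6: 0.4279×0.077284 = 0.033070
Scale to base peak (0.452717) = 100: 65.87 : 100.00 : 47.71 : 7.30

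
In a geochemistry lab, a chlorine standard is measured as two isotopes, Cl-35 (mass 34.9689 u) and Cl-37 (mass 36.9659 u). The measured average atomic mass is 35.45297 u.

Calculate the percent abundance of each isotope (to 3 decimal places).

Let x be the fractional abundance of Cl-35; then Cl-37 has abundance 1 − x.
34.9689·x + 36.9659·(1 − x) = 35.45297
(34.9689 − 36.9659)·x = 35.45297 − 36.9659
x = -1.51293 / -1.9970 = 0.75760 → 75.760% Cl-35, 24.240% Cl-37.

Cl-35: 75.760%, Cl-37: 24.240%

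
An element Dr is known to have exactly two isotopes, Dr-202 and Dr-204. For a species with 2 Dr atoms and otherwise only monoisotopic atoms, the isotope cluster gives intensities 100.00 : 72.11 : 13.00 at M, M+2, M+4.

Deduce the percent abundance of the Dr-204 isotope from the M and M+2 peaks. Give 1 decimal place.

Let p = fractional abundance of Dr-202. I(M+2)/I(M) = [C(2,1)·p^1·(1−p)] / p^2 = 2·(1−p)/p = 72.11/100.00 = 0.7211
(1−p)/p = 0.7211/2 = 0.3605  ⇒  p = 1/(1 + 0.3605) = 0.7350
Dr-202: 73.5%, Dr-204: 26.5%.

26.5%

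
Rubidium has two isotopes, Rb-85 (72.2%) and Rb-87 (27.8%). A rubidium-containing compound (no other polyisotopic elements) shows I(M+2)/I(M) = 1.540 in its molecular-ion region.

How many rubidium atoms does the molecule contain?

4

For n independent Rb atoms, I(M+2)/I(M) = n · (abundance Rb-87) / (abundance Rb-85) = n · 0.278/0.722.
n = 1.540 × 0.722/0.278 = 4.00 ≈ 4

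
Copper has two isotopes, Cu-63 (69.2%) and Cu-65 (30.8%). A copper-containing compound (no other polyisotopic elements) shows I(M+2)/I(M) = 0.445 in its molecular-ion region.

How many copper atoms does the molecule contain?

1

For n independent Cu atoms, I(M+2)/I(M) = n · (abundance Cu-65) / (abundance Cu-63) = n · 0.308/0.692.
n = 0.445 × 0.692/0.308 = 1.00 ≈ 1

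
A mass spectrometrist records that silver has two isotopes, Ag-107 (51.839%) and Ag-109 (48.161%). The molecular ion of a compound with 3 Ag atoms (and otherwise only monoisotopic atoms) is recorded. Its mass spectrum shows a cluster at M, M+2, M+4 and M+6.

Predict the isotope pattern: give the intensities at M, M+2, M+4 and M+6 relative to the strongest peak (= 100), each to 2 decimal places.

The 3 Ag atoms are independent, so intensities follow the terms of (0.51839 + 0.48161)^3.
P(M) = 0.51839^3 = 0.139306
P(M+2) = 3 × 0.51839^2 × 0.48161^1 = 0.388267
P(M+4) = 3 × 0.51839^1 × 0.48161^2 = 0.360719
P(M+6) = 0.48161^3 = 0.111709
The M+2 peak is largest (0.388267); scaling to 100 gives 35.88 : 100.00 : 92.90 : 28.77.

35.88 : 100.00 : 92.90 : 28.77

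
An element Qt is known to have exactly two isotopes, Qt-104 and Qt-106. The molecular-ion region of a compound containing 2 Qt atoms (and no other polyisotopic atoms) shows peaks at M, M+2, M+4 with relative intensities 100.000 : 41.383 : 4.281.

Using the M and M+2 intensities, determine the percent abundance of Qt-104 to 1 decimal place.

82.9%

Let p = fractional abundance of Qt-104. I(M+2)/I(M) = [C(2,1)·p^1·(1−p)] / p^2 = 2·(1−p)/p = 41.383/100.000 = 0.4138
(1−p)/p = 0.4138/2 = 0.2069  ⇒  p = 1/(1 + 0.2069) = 0.8286
Qt-104: 82.9%, Qt-106: 17.1%.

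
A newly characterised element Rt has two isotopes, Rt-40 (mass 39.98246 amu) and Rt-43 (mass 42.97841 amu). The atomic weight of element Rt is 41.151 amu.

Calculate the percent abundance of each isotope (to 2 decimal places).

Let x be the fractional abundance of Rt-40; then Rt-43 has abundance 1 − x.
39.98246·x + 42.97841·(1 − x) = 41.151
(39.98246 − 42.97841)·x = 41.151 − 42.97841
x = -1.82741 / -2.99595 = 0.60996 → 61.00% Rt-40, 39.00% Rt-43.

Rt-40: 61.00%, Rt-43: 39.00%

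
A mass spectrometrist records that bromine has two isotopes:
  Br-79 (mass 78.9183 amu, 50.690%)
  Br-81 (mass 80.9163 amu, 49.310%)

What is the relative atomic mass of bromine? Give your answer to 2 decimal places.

79.90 amu

Ar = Σ fᵢ·mᵢ = 0.50690 × 78.9183 + 0.49310 × 80.9163
= 40.00369 + 39.89983 = 79.90352 amu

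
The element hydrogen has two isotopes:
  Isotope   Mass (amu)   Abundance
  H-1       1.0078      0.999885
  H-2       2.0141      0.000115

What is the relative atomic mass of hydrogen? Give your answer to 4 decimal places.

1.0079 amu

The abundance-weighted mean is 0.999885 × 1.0078 + 0.000115 × 2.0141
= 1.00768 + 0.00023 = 1.00791 amu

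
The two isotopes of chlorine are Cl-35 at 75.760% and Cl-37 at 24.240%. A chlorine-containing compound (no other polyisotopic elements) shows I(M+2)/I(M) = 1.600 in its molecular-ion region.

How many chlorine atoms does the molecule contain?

5

The M+2/M ratio from n Cl atoms is n · q/p = n · 0.24240/0.75760.
n = 1.600 × 0.75760/0.24240 = 5.00 ≈ 5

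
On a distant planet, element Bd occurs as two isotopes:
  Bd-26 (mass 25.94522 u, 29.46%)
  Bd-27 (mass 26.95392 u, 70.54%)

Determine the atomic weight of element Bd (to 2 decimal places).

26.66 u

Average mass = Σ (abundance × isotope mass) = 0.2946 × 25.94522 + 0.7054 × 26.95392
= 7.643462 + 19.013295 = 26.656757 u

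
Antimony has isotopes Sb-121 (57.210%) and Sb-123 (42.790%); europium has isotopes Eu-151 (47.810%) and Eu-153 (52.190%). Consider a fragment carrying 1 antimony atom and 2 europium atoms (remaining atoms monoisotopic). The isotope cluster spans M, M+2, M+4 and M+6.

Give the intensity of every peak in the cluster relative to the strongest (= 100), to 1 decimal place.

34.1 : 100.0 : 96.4 : 30.4

Antimony pattern (n=1): 0.5721 : 0.4279
Europium pattern (n=2): 0.22857961 : 0.49904078 : 0.27237961
Convolve the two distributions (both contribute in 2-u steps):
  M: 0.5721×0.22857961 = 0.130770
  M+2: 0.5721×0.49904078 + 0.4279×0.22857961 = 0.383310
  M+4: 0.5721×0.27237961 + 0.4279×0.49904078 = 0.369368
  M+6: 0.4279×0.27237961 = 0.116551
Scale to base peak (0.383310) = 100: 34.1 : 100.0 : 96.4 : 30.4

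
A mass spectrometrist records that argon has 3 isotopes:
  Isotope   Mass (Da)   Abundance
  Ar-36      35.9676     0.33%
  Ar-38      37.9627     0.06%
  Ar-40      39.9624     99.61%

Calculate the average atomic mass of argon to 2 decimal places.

39.95 Da

Average mass = Σ (abundance × isotope mass) = 0.0033 × 35.9676 + 0.0006 × 37.9627 + 0.9961 × 39.9624
= 0.11869 + 0.02278 + 39.80655 = 39.94802 Da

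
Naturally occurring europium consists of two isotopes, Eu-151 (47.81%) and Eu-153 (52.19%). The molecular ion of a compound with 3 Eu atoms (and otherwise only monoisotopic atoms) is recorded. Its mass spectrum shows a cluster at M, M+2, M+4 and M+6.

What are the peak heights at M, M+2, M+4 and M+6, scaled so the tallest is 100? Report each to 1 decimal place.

28.0 : 91.6 : 100.0 : 36.4

Each Eu atom is independently Eu-151 (p = 0.4781) or Eu-153 (q = 0.5219); the cluster is the binomial expansion (p + q)^3.
P(M) = 0.4781^3 = 0.109284
P(M+2) = 3 × 0.4781^2 × 0.5219^1 = 0.357887
P(M+4) = 3 × 0.4781^1 × 0.5219^2 = 0.390674
P(M+6) = 0.5219^3 = 0.142155
The M+4 peak is largest (0.390674); scaling to 100 gives 28.0 : 91.6 : 100.0 : 36.4.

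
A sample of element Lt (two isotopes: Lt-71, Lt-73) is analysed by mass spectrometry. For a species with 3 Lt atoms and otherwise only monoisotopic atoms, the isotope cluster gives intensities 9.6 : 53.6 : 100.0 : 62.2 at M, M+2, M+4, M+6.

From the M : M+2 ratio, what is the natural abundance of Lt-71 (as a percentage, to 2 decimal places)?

34.95%

Let p = fractional abundance of Lt-71. I(M+2)/I(M) = [C(3,1)·p^2·(1−p)] / p^3 = 3·(1−p)/p = 53.6/9.6 = 5.5833
(1−p)/p = 5.5833/3 = 1.8611  ⇒  p = 1/(1 + 1.8611) = 0.3495
Lt-71: 34.95%, Lt-73: 65.05%.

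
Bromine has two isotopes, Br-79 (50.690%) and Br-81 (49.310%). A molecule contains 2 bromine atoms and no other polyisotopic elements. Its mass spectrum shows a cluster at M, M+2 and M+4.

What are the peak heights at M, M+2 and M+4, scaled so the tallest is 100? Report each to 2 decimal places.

The 2 Br atoms are independent, so intensities follow the terms of (0.50690 + 0.49310)^2.
P(M) = 0.50690^2 = 0.256948
P(M+2) = 2 × 0.50690^1 × 0.49310^1 = 0.499905
P(M+4) = 0.49310^2 = 0.243148
The M+2 peak is largest (0.499905); scaling to 100 gives 51.40 : 100.00 : 48.64.

51.40 : 100.00 : 48.64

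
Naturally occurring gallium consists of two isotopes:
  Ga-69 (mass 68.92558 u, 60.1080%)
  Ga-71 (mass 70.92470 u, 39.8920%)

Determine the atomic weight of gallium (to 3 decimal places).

69.723 u

Average mass = Σ (abundance × isotope mass) = 0.601080 × 68.92558 + 0.398920 × 70.92470
= 41.429788 + 28.293281 = 69.723069 u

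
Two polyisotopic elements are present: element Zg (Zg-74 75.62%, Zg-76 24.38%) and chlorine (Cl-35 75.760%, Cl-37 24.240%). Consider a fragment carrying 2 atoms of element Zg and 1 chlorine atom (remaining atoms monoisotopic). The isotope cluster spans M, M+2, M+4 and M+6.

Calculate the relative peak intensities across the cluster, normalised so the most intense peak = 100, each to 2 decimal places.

Element Zg pattern (n=2): 0.57183844 : 0.36872312 : 0.05943844
Chlorine pattern (n=1): 0.7576 : 0.2424
Convolve the two distributions (both contribute in 2-u steps):
  M: 0.57183844×0.7576 = 0.433225
  M+2: 0.57183844×0.2424 + 0.36872312×0.7576 = 0.417958
  M+4: 0.36872312×0.2424 + 0.05943844×0.7576 = 0.134409
  M+6: 0.05943844×0.2424 = 0.014408
Scale to base peak (0.433225) = 100: 100.00 : 96.48 : 31.03 : 3.33

100.00 : 96.48 : 31.03 : 3.33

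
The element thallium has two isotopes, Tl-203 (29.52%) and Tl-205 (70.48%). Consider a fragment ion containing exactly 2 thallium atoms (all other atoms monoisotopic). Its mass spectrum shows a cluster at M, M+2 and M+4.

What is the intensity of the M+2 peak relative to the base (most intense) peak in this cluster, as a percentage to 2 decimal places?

Term probabilities: M 0.0871, M+2 0.4161, M+4 0.4967. Base peak = M+4.
P(M+4) = C(2,2) × 0.2952^0 × 0.7048^2 = 1 × 1.0000 × 0.49674304 = 0.496743 (base)
P(M+2) = C(2,1) × 0.2952^1 × 0.7048^1 = 2 × 0.2952 × 0.7048 = 0.416114
Relative intensity = 0.416114 / 0.496743 × 100 = 83.77

83.77%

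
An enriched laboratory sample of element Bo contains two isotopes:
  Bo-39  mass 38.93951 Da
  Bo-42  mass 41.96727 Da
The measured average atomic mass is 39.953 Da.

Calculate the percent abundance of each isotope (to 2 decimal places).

Bo-39: 66.53%, Bo-42: 33.47%

Writing the weighted mean with unknown fraction x of Bo-39:
38.93951·x + 41.96727·(1 − x) = 39.953
(38.93951 − 41.96727)·x = 39.953 − 41.96727
x = -2.01427 / -3.02776 = 0.66527 → 66.53% Bo-39, 33.47% Bo-42.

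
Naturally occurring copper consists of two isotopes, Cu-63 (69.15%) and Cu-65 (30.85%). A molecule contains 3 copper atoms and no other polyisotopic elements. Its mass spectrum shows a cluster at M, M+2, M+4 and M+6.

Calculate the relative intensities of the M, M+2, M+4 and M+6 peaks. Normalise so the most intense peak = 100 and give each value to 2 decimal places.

Each Cu atom is independently Cu-63 (p = 0.6915) or Cu-65 (q = 0.3085); the cluster is the binomial expansion (p + q)^3.
P(M) = 0.6915^3 = 0.330656
P(M+2) = 3 × 0.6915^2 × 0.3085^1 = 0.442548
P(M+4) = 3 × 0.6915^1 × 0.3085^2 = 0.197435
P(M+6) = 0.3085^3 = 0.029361
The M+2 peak is largest (0.442548); scaling to 100 gives 74.72 : 100.00 : 44.61 : 6.63.

74.72 : 100.00 : 44.61 : 6.63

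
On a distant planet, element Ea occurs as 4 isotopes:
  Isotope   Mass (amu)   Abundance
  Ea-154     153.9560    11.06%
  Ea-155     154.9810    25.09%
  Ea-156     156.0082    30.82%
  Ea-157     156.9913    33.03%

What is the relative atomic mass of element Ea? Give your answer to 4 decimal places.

Ar = Σ fᵢ·mᵢ = 0.1106 × 153.9560 + 0.2509 × 154.9810 + 0.3082 × 156.0082 + 0.3303 × 156.9913
= 17.02753 + 38.88473 + 48.08173 + 51.85423 = 155.84822 amu

155.8482 amu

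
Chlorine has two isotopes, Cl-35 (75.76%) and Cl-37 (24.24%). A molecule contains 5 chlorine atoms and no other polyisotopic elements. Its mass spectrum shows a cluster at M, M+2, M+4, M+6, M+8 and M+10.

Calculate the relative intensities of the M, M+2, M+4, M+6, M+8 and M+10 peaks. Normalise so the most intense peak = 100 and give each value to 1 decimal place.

62.5 : 100.0 : 64.0 : 20.5 : 3.3 : 0.2

Expanding (0.7576 + 0.2424)^5:
P(M) = 0.7576^5 = 0.249574
P(M+2) = 5 × 0.7576^4 × 0.2424^1 = 0.399266
P(M+4) = 10 × 0.7576^3 × 0.2424^2 = 0.255497
P(M+6) = 10 × 0.7576^2 × 0.2424^3 = 0.081748
P(M+8) = 5 × 0.7576^1 × 0.2424^4 = 0.013078
P(M+10) = 0.2424^5 = 0.000837
The M+2 peak is largest (0.399266); scaling to 100 gives 62.5 : 100.0 : 64.0 : 20.5 : 3.3 : 0.2.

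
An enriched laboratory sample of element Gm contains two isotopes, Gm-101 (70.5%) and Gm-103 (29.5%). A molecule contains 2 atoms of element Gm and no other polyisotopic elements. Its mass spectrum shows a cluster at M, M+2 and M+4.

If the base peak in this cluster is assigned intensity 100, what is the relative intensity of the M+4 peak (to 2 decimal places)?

17.51

(0.705 + 0.295)^2 gives M 0.4970, M+2 0.4160, M+4 0.0870; the largest is M.
P(M) = C(2,0) × 0.705^2 × 0.295^0 = 1 × 0.497025 × 1.0000 = 0.497025 (base)
P(M+4) = C(2,2) × 0.705^0 × 0.295^2 = 1 × 1.0000 × 0.087025 = 0.087025
Relative intensity = 0.087025 / 0.497025 × 100 = 17.51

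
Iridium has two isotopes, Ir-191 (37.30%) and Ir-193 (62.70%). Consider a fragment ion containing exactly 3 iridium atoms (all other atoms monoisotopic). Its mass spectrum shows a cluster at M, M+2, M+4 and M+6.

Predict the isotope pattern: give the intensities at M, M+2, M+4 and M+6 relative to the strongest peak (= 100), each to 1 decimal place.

Expanding (0.3730 + 0.6270)^3:
P(M) = 0.3730^3 = 0.051895
P(M+2) = 3 × 0.3730^2 × 0.6270^1 = 0.261702
P(M+4) = 3 × 0.3730^1 × 0.6270^2 = 0.439911
P(M+6) = 0.6270^3 = 0.246492
The M+4 peak is largest (0.439911); scaling to 100 gives 11.8 : 59.5 : 100.0 : 56.0.

11.8 : 59.5 : 100.0 : 56.0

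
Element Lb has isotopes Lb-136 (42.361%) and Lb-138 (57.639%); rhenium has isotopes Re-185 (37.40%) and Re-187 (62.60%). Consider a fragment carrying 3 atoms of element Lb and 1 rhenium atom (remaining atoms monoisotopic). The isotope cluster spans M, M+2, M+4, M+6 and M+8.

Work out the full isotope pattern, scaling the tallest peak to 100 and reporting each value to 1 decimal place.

8.1 : 46.5 : 100.0 : 95.4 : 34.0

Element Lb pattern (n=3): 0.07601488 : 0.31029166 : 0.42220205 : 0.19149142
Rhenium pattern (n=1): 0.3740 : 0.6260
Convolve the two distributions (both contribute in 2-u steps):
  M: 0.07601488×0.3740 = 0.028430
  M+2: 0.07601488×0.6260 + 0.31029166×0.3740 = 0.163634
  M+4: 0.31029166×0.6260 + 0.42220205×0.3740 = 0.352146
  M+6: 0.42220205×0.6260 + 0.19149142×0.3740 = 0.335916
  M+8: 0.19149142×0.6260 = 0.119874
Scale to base peak (0.352146) = 100: 8.1 : 46.5 : 100.0 : 95.4 : 34.0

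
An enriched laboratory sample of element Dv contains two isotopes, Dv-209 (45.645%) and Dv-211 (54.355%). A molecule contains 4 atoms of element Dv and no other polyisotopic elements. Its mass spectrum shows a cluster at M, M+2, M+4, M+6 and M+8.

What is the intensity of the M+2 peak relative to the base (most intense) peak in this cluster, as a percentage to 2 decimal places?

Term probabilities: M 0.0434, M+2 0.2068, M+4 0.3693, M+6 0.2932, M+8 0.0873. Base peak = M+4.
P(M+4) = C(4,2) × 0.45645^2 × 0.54355^2 = 6 × 0.2083466 × 0.2954466 = 0.369332 (base)
P(M+2) = C(4,1) × 0.45645^3 × 0.54355^1 = 4 × 0.09509981 × 0.54355 = 0.206766
Relative intensity = 0.206766 / 0.369332 × 100 = 55.98

55.98%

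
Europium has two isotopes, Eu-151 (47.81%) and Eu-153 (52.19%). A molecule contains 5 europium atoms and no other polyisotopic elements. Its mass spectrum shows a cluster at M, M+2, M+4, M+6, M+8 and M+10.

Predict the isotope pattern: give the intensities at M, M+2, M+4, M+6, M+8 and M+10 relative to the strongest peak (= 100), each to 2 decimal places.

7.69 : 41.96 : 91.61 : 100.00 : 54.58 : 11.92

Expanding (0.4781 + 0.5219)^5:
P(M) = 0.4781^5 = 0.024980
P(M+2) = 5 × 0.4781^4 × 0.5219^1 = 0.136343
P(M+4) = 10 × 0.4781^3 × 0.5219^2 = 0.297667
P(M+6) = 10 × 0.4781^2 × 0.5219^3 = 0.324937
P(M+8) = 5 × 0.4781^1 × 0.5219^4 = 0.177353
P(M+10) = 0.5219^5 = 0.038720
The M+6 peak is largest (0.324937); scaling to 100 gives 7.69 : 41.96 : 91.61 : 100.00 : 54.58 : 11.92.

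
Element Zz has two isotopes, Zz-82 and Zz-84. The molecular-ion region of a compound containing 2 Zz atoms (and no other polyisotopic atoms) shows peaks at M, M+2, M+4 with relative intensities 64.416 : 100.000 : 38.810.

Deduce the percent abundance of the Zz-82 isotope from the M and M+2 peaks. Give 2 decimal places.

Let p = fractional abundance of Zz-82. I(M+2)/I(M) = [C(2,1)·p^1·(1−p)] / p^2 = 2·(1−p)/p = 100.000/64.416 = 1.5524
(1−p)/p = 1.5524/2 = 0.7762  ⇒  p = 1/(1 + 0.7762) = 0.5630
Zz-82: 56.30%, Zz-84: 43.70%.

56.30%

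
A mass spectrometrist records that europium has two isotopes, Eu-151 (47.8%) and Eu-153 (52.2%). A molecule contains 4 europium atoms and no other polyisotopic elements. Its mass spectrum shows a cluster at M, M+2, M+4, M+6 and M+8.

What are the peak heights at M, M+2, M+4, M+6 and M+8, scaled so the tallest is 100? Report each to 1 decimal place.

The 4 Eu atoms are independent, so intensities follow the terms of (0.478 + 0.522)^4.
P(M) = 0.478^4 = 0.052205
P(M+2) = 4 × 0.478^3 × 0.522^1 = 0.228042
P(M+4) = 6 × 0.478^2 × 0.522^2 = 0.373549
P(M+6) = 4 × 0.478^1 × 0.522^3 = 0.271956
P(M+8) = 0.522^4 = 0.074248
The M+4 peak is largest (0.373549); scaling to 100 gives 14.0 : 61.0 : 100.0 : 72.8 : 19.9.

14.0 : 61.0 : 100.0 : 72.8 : 19.9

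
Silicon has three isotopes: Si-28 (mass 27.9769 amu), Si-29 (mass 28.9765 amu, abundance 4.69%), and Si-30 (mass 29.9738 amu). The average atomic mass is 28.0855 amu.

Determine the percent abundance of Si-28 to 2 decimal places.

The remaining 95.31% is split between Si-28 (fraction x) and Si-30 (fraction 0.9531 − x).
Substituting: 27.9769x + 29.9738(0.9531 − x) = 26.72650215
(27.9769 − 29.9738)x = -1.84152663  ⇒  x = 0.92219, y = 0.03091
Si-28: 92.22%, Si-30: 3.09%.

92.22%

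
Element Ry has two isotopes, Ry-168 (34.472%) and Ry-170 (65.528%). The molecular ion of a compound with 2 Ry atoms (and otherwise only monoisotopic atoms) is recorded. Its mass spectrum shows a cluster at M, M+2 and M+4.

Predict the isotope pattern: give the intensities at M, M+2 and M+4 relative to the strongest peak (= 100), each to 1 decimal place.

Each Ry atom is independently Ry-168 (p = 0.34472) or Ry-170 (q = 0.65528); the cluster is the binomial expansion (p + q)^2.
P(M) = 0.34472^2 = 0.118832
P(M+2) = 2 × 0.34472^1 × 0.65528^1 = 0.451776
P(M+4) = 0.65528^2 = 0.429392
The M+2 peak is largest (0.451776); scaling to 100 gives 26.3 : 100.0 : 95.0.

26.3 : 100.0 : 95.0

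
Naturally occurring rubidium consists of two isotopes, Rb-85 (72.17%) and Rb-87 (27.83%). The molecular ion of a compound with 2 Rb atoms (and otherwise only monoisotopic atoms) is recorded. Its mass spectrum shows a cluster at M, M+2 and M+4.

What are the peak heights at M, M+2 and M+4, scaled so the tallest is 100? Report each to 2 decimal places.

100.00 : 77.12 : 14.87

Expanding (0.7217 + 0.2783)^2:
P(M) = 0.7217^2 = 0.520851
P(M+2) = 2 × 0.7217^1 × 0.2783^1 = 0.401698
P(M+4) = 0.2783^2 = 0.077451
The M peak is largest (0.520851); scaling to 100 gives 100.00 : 77.12 : 14.87.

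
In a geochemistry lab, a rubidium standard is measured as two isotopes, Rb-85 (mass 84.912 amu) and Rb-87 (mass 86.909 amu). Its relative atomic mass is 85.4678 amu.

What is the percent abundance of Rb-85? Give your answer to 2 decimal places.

72.17%

With x = fraction of Rb-85 (so Rb-87 is 1 − x):
84.912·x + 86.909·(1 − x) = 85.4678
(84.912 − 86.909)·x = 85.4678 − 86.909
x = -1.4412 / -1.997 = 0.72168 → 72.17% Rb-85, 27.83% Rb-87.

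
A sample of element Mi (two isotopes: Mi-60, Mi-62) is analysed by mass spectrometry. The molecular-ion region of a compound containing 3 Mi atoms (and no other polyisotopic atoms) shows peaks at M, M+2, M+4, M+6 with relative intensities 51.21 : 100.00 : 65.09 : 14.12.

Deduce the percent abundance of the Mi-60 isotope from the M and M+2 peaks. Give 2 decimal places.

60.57%

If p is the fraction of Mi that is Mi-60, then I(M+2)/I(M) = [C(3,1)·p^2·(1−p)] / p^3 = 3·(1−p)/p = 100.00/51.21 = 1.9527
(1−p)/p = 1.9527/3 = 0.6509  ⇒  p = 1/(1 + 0.6509) = 0.6057
Mi-60: 60.57%, Mi-62: 39.43%.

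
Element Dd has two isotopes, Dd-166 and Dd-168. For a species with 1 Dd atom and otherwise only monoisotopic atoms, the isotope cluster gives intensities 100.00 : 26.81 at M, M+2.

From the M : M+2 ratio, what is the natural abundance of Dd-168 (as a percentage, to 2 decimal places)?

If p is the fraction of Dd that is Dd-166, then I(M+2)/I(M) = [C(1,1)·p^0·(1−p)] / p^1 = 1·(1−p)/p = 26.81/100.00 = 0.2681
(1−p)/p = 0.2681/1 = 0.2681  ⇒  p = 1/(1 + 0.2681) = 0.7886
Dd-166: 78.86%, Dd-168: 21.14%.

21.14%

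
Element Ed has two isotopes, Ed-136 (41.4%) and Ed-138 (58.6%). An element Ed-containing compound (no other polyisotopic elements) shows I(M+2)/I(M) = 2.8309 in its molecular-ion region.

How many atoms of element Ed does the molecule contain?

With n Ed atoms, P(M+2)/P(M) = C(n,1)·p^(n−1)q / p^n = n·q/p = n · 0.586/0.414.
n = 2.8309 × 0.414/0.586 = 2.00 ≈ 2

2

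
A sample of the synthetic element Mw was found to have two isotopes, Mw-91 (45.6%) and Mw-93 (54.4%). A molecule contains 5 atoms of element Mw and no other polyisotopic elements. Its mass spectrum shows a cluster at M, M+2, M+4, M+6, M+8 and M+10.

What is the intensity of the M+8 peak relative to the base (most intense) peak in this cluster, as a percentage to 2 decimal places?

Binomial terms of (0.456 + 0.544)^5: M 0.0197, M+2 0.1176, M+4 0.2806, M+6 0.3348, M+8 0.1997, M+10 0.0476 → M+6 is the base peak.
P(M+6) = C(5,3) × 0.456^2 × 0.544^3 = 10 × 0.207936 × 0.16098918 = 0.334754 (base)
P(M+8) = C(5,4) × 0.456^1 × 0.544^4 = 5 × 0.4560 × 0.08757812 = 0.199678
Relative intensity = 0.199678 / 0.334754 × 100 = 59.65

59.65%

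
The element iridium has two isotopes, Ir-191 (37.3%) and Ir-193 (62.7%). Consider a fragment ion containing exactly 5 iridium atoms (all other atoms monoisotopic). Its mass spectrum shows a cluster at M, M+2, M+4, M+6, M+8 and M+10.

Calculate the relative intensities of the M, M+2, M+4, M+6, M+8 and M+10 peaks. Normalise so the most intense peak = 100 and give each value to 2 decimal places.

Expanding (0.373 + 0.627)^5:
P(M) = 0.373^5 = 0.007220
P(M+2) = 5 × 0.373^4 × 0.627^1 = 0.060684
P(M+4) = 10 × 0.373^3 × 0.627^2 = 0.204015
P(M+6) = 10 × 0.373^2 × 0.627^3 = 0.342942
P(M+8) = 5 × 0.373^1 × 0.627^4 = 0.288237
P(M+10) = 0.627^5 = 0.096903
The M+6 peak is largest (0.342942); scaling to 100 gives 2.11 : 17.70 : 59.49 : 100.00 : 84.05 : 28.26.

2.11 : 17.70 : 59.49 : 100.00 : 84.05 : 28.26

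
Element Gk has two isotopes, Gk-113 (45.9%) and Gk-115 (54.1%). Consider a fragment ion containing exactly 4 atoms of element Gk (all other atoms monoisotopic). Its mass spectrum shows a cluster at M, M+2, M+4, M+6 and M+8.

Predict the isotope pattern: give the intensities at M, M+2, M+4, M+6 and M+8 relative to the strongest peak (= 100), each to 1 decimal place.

12.0 : 56.6 : 100.0 : 78.6 : 23.2

Each Gk atom is independently Gk-113 (p = 0.459) or Gk-115 (q = 0.541); the cluster is the binomial expansion (p + q)^4.
P(M) = 0.459^4 = 0.044386
P(M+2) = 4 × 0.459^3 × 0.541^1 = 0.209264
P(M+4) = 6 × 0.459^2 × 0.541^2 = 0.369974
P(M+6) = 4 × 0.459^1 × 0.541^3 = 0.290713
P(M+8) = 0.541^4 = 0.085662
The M+4 peak is largest (0.369974); scaling to 100 gives 12.0 : 56.6 : 100.0 : 78.6 : 23.2.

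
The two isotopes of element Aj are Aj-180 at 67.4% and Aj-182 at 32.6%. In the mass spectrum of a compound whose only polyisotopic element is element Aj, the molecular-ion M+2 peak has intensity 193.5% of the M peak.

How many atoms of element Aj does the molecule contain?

With n Aj atoms, P(M+2)/P(M) = C(n,1)·p^(n−1)q / p^n = n·q/p = n · 0.326/0.674.
n = 1.935 × 0.674/0.326 = 4.00 ≈ 4

4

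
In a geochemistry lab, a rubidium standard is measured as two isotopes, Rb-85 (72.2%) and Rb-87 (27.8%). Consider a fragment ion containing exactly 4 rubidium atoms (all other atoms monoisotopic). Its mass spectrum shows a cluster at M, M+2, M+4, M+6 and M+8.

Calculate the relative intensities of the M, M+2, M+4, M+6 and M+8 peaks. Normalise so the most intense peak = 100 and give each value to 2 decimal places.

64.93 : 100.00 : 57.76 : 14.83 : 1.43

Expanding (0.722 + 0.278)^4:
P(M) = 0.722^4 = 0.271737
P(M+2) = 4 × 0.722^3 × 0.278^1 = 0.418520
P(M+4) = 6 × 0.722^2 × 0.278^2 = 0.241721
P(M+6) = 4 × 0.722^1 × 0.278^3 = 0.062049
P(M+8) = 0.278^4 = 0.005973
The M+2 peak is largest (0.418520); scaling to 100 gives 64.93 : 100.00 : 57.76 : 14.83 : 1.43.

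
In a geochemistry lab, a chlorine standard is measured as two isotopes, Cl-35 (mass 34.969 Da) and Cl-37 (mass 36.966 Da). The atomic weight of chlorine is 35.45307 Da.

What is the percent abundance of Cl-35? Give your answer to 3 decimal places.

75.760%

With x = fraction of Cl-35 (so Cl-37 is 1 − x):
34.969·x + 36.966·(1 − x) = 35.45307
(34.969 − 36.966)·x = 35.45307 − 36.966
x = -1.51293 / -1.997 = 0.75760 → 75.760% Cl-35, 24.240% Cl-37.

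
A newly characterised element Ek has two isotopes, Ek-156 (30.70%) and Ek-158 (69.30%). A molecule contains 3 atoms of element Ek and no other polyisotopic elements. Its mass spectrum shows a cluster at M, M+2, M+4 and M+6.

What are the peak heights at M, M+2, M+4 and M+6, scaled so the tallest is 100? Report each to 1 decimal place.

6.5 : 44.3 : 100.0 : 75.2

Each Ek atom is independently Ek-156 (p = 0.3070) or Ek-158 (q = 0.6930); the cluster is the binomial expansion (p + q)^3.
P(M) = 0.3070^3 = 0.028934
P(M+2) = 3 × 0.3070^2 × 0.6930^1 = 0.195944
P(M+4) = 3 × 0.3070^1 × 0.6930^2 = 0.442309
P(M+6) = 0.6930^3 = 0.332813
The M+4 peak is largest (0.442309); scaling to 100 gives 6.5 : 44.3 : 100.0 : 75.2.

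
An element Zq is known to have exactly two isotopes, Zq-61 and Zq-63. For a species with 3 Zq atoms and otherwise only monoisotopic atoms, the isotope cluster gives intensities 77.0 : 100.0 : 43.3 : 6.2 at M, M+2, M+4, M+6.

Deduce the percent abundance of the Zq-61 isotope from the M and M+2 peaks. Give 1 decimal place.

Write p for the Zq-61 fraction. I(M+2)/I(M) = [C(3,1)·p^2·(1−p)] / p^3 = 3·(1−p)/p = 100.0/77.0 = 1.2987
(1−p)/p = 1.2987/3 = 0.4329  ⇒  p = 1/(1 + 0.4329) = 0.6979
Zq-61: 69.8%, Zq-63: 30.2%.

69.8%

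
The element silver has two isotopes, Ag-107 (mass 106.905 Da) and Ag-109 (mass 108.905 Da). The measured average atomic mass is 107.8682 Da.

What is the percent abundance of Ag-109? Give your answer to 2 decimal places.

48.16%

Writing the weighted mean with unknown fraction x of Ag-107:
106.905·x + 108.905·(1 − x) = 107.8682
(106.905 − 108.905)·x = 107.8682 − 108.905
x = -1.0368 / -2.000 = 0.51840 → 51.84% Ag-107, 48.16% Ag-109.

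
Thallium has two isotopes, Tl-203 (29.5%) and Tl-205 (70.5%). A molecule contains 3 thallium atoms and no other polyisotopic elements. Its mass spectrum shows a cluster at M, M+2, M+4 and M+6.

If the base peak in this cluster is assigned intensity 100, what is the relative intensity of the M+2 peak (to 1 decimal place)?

Binomial terms of (0.295 + 0.705)^3: M 0.0257, M+2 0.1841, M+4 0.4399, M+6 0.3504 → M+4 is the base peak.
P(M+4) = C(3,2) × 0.295^1 × 0.705^2 = 3 × 0.2950 × 0.497025 = 0.439867 (base)
P(M+2) = C(3,1) × 0.295^2 × 0.705^1 = 3 × 0.087025 × 0.7050 = 0.184058
Relative intensity = 0.184058 / 0.439867 × 100 = 41.8

41.8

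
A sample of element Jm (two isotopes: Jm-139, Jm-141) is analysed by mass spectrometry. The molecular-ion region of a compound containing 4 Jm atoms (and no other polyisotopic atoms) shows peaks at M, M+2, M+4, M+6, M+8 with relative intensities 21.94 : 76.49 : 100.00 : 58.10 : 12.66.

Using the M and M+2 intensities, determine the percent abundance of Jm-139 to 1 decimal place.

53.4%

Write p for the Jm-139 fraction. I(M+2)/I(M) = [C(4,1)·p^3·(1−p)] / p^4 = 4·(1−p)/p = 76.49/21.94 = 3.4863
(1−p)/p = 3.4863/4 = 0.8716  ⇒  p = 1/(1 + 0.8716) = 0.5343
Jm-139: 53.4%, Jm-141: 46.6%.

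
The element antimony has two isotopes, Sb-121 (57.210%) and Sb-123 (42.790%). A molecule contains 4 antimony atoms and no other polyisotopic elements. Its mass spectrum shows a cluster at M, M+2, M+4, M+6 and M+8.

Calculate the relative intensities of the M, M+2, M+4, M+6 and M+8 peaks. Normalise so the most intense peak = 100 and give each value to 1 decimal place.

29.8 : 89.1 : 100.0 : 49.9 : 9.3

Expanding (0.57210 + 0.42790)^4:
P(M) = 0.57210^4 = 0.107124
P(M+2) = 4 × 0.57210^3 × 0.42790^1 = 0.320493
P(M+4) = 6 × 0.57210^2 × 0.42790^2 = 0.359567
P(M+6) = 4 × 0.57210^1 × 0.42790^3 = 0.179291
P(M+8) = 0.42790^4 = 0.033525
The M+4 peak is largest (0.359567); scaling to 100 gives 29.8 : 89.1 : 100.0 : 49.9 : 9.3.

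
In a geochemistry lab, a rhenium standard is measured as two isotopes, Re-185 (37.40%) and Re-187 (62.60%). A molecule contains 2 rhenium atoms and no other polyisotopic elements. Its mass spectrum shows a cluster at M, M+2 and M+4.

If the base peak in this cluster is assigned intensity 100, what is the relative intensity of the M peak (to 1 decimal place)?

Term probabilities: M 0.1399, M+2 0.4682, M+4 0.3919. Base peak = M+2.
P(M+2) = C(2,1) × 0.3740^1 × 0.6260^1 = 2 × 0.3740 × 0.6260 = 0.468248 (base)
P(M) = C(2,0) × 0.3740^2 × 0.6260^0 = 1 × 0.139876 × 1.0000 = 0.139876
Relative intensity = 0.139876 / 0.468248 × 100 = 29.9

29.9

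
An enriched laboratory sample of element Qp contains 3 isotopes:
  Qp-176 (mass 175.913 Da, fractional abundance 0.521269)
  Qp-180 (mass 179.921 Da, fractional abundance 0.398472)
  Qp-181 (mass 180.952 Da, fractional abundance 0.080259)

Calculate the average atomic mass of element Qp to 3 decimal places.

177.915 Da

Average mass = Σ (abundance × isotope mass) = 0.521269 × 175.913 + 0.398472 × 179.921 + 0.080259 × 180.952
= 91.6980 + 71.6935 + 14.5230 = 177.9145 Da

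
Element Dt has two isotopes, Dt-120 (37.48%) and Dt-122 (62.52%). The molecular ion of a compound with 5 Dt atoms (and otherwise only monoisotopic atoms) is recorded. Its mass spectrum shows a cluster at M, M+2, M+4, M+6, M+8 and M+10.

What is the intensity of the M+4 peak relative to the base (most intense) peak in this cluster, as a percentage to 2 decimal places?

59.95%

Binomial terms of (0.3748 + 0.6252)^5: M 0.0074, M+2 0.0617, M+4 0.2058, M+6 0.3433, M+8 0.2863, M+10 0.0955 → M+6 is the base peak.
P(M+6) = C(5,3) × 0.3748^2 × 0.6252^3 = 10 × 0.14047504 × 0.24437508 = 0.343286 (base)
P(M+4) = C(5,2) × 0.3748^3 × 0.6252^2 = 10 × 0.05265004 × 0.39087504 = 0.205796
Relative intensity = 0.205796 / 0.343286 × 100 = 59.95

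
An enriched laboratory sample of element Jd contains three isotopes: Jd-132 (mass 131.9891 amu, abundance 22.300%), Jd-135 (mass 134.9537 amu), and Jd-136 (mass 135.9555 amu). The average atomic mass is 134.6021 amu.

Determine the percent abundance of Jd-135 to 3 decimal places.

Let x and y be the fractions of Jd-135 and Jd-136. Then x + y = 1 − 0.22300 = 0.77700 and 134.9537x + 135.9555y = 134.6021 − 0.22300×131.9891 = 105.1685307.
Substituting: 134.9537x + 135.9555(0.77700 − x) = 105.1685307
(134.9537 − 135.9555)x = -0.4688928  ⇒  x = 0.46805, y = 0.30895
Jd-135: 46.805%, Jd-136: 30.895%.

46.805%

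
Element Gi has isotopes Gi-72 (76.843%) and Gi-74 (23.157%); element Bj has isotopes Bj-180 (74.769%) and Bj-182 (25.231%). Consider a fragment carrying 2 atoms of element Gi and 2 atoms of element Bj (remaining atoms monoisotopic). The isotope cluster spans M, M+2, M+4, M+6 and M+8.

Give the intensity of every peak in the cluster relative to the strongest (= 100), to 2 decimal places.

Element Gi pattern (n=2): 0.59048466 : 0.35589067 : 0.05362466
Element Bj pattern (n=2): 0.55904034 : 0.37729933 : 0.06366034
Convolve the two distributions (both contribute in 2-u steps):
  M: 0.59048466×0.55904034 = 0.330105
  M+2: 0.59048466×0.37729933 + 0.35589067×0.55904034 = 0.421747
  M+4: 0.59048466×0.06366034 + 0.35589067×0.37729933 + 0.05362466×0.55904034 = 0.201846
  M+6: 0.35589067×0.06366034 + 0.05362466×0.37729933 = 0.042889
  M+8: 0.05362466×0.06366034 = 0.003414
Scale to base peak (0.421747) = 100: 78.27 : 100.00 : 47.86 : 10.17 : 0.81

78.27 : 100.00 : 47.86 : 10.17 : 0.81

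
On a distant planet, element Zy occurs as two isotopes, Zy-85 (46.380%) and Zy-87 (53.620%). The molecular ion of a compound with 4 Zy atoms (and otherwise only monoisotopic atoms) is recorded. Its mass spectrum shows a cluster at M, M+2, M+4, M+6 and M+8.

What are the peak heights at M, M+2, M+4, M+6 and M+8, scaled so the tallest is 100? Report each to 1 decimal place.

Each Zy atom is independently Zy-85 (p = 0.46380) or Zy-87 (q = 0.53620); the cluster is the binomial expansion (p + q)^4.
P(M) = 0.46380^4 = 0.046273
P(M+2) = 4 × 0.46380^3 × 0.53620^1 = 0.213983
P(M+4) = 6 × 0.46380^2 × 0.53620^2 = 0.371079
P(M+6) = 4 × 0.46380^1 × 0.53620^3 = 0.286003
P(M+8) = 0.53620^4 = 0.082662
The M+4 peak is largest (0.371079); scaling to 100 gives 12.5 : 57.7 : 100.0 : 77.1 : 22.3.

12.5 : 57.7 : 100.0 : 77.1 : 22.3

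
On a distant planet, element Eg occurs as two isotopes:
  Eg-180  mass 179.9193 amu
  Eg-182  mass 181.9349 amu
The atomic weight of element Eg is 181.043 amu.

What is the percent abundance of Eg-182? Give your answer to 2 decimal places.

55.75%

Let x be the fractional abundance of Eg-180; then Eg-182 has abundance 1 − x.
179.9193·x + 181.9349·(1 − x) = 181.043
(179.9193 − 181.9349)·x = 181.043 − 181.9349
x = -0.8919 / -2.0156 = 0.44250 → 44.25% Eg-180, 55.75% Eg-182.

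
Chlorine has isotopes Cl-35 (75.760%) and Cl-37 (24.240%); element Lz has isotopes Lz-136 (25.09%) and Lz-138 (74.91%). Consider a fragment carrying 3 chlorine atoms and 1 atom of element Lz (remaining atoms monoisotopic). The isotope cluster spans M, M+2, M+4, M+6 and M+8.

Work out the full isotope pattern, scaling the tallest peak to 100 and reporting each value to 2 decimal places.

25.35 : 100.00 : 80.42 : 24.07 : 2.48

Chlorine pattern (n=3): 0.4348304 : 0.41738208 : 0.13354464 : 0.01424288
Element Lz pattern (n=1): 0.2509 : 0.7491
Convolve the two distributions (both contribute in 2-u steps):
  M: 0.4348304×0.2509 = 0.109099
  M+2: 0.4348304×0.7491 + 0.41738208×0.2509 = 0.430453
  M+4: 0.41738208×0.7491 + 0.13354464×0.2509 = 0.346167
  M+6: 0.13354464×0.7491 + 0.01424288×0.2509 = 0.103612
  M+8: 0.01424288×0.7491 = 0.010669
Scale to base peak (0.430453) = 100: 25.35 : 100.00 : 80.42 : 24.07 : 2.48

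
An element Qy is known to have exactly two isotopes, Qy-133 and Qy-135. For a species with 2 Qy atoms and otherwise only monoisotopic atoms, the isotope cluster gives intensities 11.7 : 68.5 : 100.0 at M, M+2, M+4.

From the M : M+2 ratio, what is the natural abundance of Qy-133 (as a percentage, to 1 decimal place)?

25.5%

Write p for the Qy-133 fraction. I(M+2)/I(M) = [C(2,1)·p^1·(1−p)] / p^2 = 2·(1−p)/p = 68.5/11.7 = 5.8547
(1−p)/p = 5.8547/2 = 2.9274  ⇒  p = 1/(1 + 2.9274) = 0.2546
Qy-133: 25.5%, Qy-135: 74.5%.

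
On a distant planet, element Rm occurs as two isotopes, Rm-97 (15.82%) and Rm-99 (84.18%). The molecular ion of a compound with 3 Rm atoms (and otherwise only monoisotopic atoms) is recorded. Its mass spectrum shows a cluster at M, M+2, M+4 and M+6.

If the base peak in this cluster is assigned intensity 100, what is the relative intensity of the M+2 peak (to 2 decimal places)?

10.60

Binomial terms of (0.1582 + 0.8418)^3: M 0.0040, M+2 0.0632, M+4 0.3363, M+6 0.5965 → M+6 is the base peak.
P(M+6) = C(3,3) × 0.1582^0 × 0.8418^3 = 1 × 1.0000 × 0.59652241 = 0.596522 (base)
P(M+2) = C(3,1) × 0.1582^2 × 0.8418^1 = 3 × 0.02502724 × 0.8418 = 0.063204
Relative intensity = 0.063204 / 0.596522 × 100 = 10.60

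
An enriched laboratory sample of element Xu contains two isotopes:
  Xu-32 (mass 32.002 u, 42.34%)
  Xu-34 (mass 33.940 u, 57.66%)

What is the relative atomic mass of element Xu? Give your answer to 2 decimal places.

33.12 u

The abundance-weighted mean is 0.4234 × 32.002 + 0.5766 × 33.940
= 13.5496 + 19.5698 = 33.1194 u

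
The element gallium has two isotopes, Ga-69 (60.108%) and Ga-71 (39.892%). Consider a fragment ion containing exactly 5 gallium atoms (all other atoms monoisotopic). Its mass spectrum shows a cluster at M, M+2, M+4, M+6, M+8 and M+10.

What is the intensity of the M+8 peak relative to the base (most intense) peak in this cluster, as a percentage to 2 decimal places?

22.02%

Term probabilities: M 0.0785, M+2 0.2604, M+4 0.3456, M+6 0.2294, M+8 0.0761, M+10 0.0101. Base peak = M+4.
P(M+4) = C(5,2) × 0.60108^3 × 0.39892^2 = 10 × 0.2171685 × 0.15913717 = 0.345596 (base)
P(M+8) = C(5,4) × 0.60108^1 × 0.39892^4 = 5 × 0.60108 × 0.02532464 = 0.076111
Relative intensity = 0.076111 / 0.345596 × 100 = 22.02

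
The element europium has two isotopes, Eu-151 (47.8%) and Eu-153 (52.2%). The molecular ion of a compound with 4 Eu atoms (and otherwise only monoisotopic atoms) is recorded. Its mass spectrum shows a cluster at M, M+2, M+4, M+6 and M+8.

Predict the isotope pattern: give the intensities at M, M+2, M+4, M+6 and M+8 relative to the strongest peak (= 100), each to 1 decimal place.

14.0 : 61.0 : 100.0 : 72.8 : 19.9

Each Eu atom is independently Eu-151 (p = 0.478) or Eu-153 (q = 0.522); the cluster is the binomial expansion (p + q)^4.
P(M) = 0.478^4 = 0.052205
P(M+2) = 4 × 0.478^3 × 0.522^1 = 0.228042
P(M+4) = 6 × 0.478^2 × 0.522^2 = 0.373549
P(M+6) = 4 × 0.478^1 × 0.522^3 = 0.271956
P(M+8) = 0.522^4 = 0.074248
The M+4 peak is largest (0.373549); scaling to 100 gives 14.0 : 61.0 : 100.0 : 72.8 : 19.9.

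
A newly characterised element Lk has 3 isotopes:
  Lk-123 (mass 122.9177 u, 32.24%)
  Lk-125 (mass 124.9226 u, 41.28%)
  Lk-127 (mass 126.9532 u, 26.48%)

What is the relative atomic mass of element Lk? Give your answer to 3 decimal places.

Weight each isotope mass by its fractional abundance: 0.3224 × 122.9177 + 0.4128 × 124.9226 + 0.2648 × 126.9532
= 39.62867 + 51.56805 + 33.61721 = 124.81393 u

124.814 u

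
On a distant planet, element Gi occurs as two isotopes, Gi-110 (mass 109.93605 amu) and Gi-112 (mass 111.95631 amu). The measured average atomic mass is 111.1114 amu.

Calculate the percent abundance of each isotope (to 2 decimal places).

Let x be the fractional abundance of Gi-110; then Gi-112 has abundance 1 − x.
109.93605·x + 111.95631·(1 − x) = 111.1114
(109.93605 − 111.95631)·x = 111.1114 − 111.95631
x = -0.84491 / -2.02026 = 0.41822 → 41.82% Gi-110, 58.18% Gi-112.

Gi-110: 41.82%, Gi-112: 58.18%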